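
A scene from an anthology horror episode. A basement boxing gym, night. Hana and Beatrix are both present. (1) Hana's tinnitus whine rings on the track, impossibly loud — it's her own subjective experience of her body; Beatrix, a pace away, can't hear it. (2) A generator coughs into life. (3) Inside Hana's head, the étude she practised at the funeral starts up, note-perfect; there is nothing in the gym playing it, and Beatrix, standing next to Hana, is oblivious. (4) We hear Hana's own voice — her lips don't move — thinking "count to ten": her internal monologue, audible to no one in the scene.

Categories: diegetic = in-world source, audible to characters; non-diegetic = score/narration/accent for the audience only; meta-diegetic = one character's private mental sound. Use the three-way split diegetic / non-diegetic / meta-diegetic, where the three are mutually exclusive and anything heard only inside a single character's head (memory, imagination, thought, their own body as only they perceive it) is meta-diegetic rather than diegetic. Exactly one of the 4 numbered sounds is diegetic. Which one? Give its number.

2

(1) it's Hana's internal bodily sensation rendered as sound; only Hana 'hears' it → meta-diegetic.
(2) is diegetic: the sound comes from a generator physically present in the location.
Sound (3): the music is a memory playing inside Hana's mind alone; no real-world source, Beatrix can't hear it, so meta-diegetic.
Sound (4): internal monologue — inside Hana's mind, not spoken into the scene, so meta-diegetic.
Only (2) is diegetic.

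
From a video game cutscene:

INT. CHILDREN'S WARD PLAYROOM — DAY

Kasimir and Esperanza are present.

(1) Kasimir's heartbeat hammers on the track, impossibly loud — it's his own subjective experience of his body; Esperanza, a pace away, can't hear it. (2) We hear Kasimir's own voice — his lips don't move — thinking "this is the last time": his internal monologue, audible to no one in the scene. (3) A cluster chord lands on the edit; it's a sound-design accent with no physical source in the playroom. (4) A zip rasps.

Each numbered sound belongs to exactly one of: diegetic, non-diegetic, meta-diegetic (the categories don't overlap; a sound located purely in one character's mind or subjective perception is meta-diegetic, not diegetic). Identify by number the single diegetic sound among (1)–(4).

(1) is meta-diegetic: a subjective body sound — Kasimir's private perception, inaudible to Esperanza.
(2) is meta-diegetic: it's Kasimir's unspoken thought, heard only by the audience via his subjectivity.
(3) nothing in the scene produces it; it's an accent added for the audience → non-diegetic.
(4) a zip is a real object/event in the scene's world → diegetic.
Only (4) is diegetic.

4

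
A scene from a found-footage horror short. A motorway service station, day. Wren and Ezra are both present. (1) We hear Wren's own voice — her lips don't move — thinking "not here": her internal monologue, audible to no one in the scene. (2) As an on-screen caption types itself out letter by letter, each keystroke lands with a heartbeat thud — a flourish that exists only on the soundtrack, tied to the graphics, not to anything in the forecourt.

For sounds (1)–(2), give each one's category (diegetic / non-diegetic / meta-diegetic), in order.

Sound (1): internal monologue — inside Wren's mind, not spoken into the scene, so meta-diegetic.
Sound (2): the caption isn't part of the story world, so neither is the sound tied to it, so non-diegetic.

meta-diegetic, non-diegetic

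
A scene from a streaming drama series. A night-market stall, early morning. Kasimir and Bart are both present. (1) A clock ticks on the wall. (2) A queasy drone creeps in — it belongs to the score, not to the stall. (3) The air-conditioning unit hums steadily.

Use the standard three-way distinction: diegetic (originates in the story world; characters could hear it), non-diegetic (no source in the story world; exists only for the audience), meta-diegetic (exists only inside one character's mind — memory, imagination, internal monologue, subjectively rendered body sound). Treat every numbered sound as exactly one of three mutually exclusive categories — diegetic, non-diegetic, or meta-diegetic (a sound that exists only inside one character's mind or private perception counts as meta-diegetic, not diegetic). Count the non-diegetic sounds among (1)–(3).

Sound (1): an in-world source (a clock); characters could hear it, so diegetic.
(2) is non-diegetic: nothing in the stall produces it and the characters don't hear it — pure soundtrack.
Sound (3): the air-conditioning unit is part of the location's real environment, so diegetic.
So 1 of the 3 is non-diegetic: (2).

1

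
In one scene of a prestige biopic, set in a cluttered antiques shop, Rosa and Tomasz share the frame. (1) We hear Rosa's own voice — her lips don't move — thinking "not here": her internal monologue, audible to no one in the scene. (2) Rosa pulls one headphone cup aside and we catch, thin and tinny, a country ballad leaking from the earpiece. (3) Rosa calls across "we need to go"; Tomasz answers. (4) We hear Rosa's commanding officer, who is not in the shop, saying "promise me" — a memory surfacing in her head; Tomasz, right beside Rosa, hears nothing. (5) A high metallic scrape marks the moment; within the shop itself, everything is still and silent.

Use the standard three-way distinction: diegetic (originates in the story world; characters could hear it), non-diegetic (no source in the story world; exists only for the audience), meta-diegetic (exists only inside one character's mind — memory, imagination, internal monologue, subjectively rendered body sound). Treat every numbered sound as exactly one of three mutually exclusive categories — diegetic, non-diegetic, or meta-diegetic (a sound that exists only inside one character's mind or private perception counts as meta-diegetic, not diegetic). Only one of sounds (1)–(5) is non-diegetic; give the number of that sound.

(1) is meta-diegetic: it's Rosa's unspoken thought, heard only by the audience via her subjectivity.
(2) is diegetic: it's leaking from a physical pair of headphones in the scene.
Sound (3): Rosa is a character speaking aloud in the scene, so diegetic.
(4) a remembered line, private to Rosa — not present in the room, not audible to Tomasz → meta-diegetic.
Sound (5): it's a sound-design accent with no in-world source; no one in the scene can hear it, so non-diegetic.
Only (5) is non-diegetic.

5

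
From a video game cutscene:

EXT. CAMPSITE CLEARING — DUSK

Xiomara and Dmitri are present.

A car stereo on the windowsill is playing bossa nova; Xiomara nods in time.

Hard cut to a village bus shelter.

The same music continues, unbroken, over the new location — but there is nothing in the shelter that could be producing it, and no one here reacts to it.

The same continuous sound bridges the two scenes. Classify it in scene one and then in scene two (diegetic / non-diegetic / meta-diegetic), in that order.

Scene one: a car stereo is an on-screen source and Xiomara reacts to it → diegetic.
Scene two: there is no source in the shelter and no one hears it — it's now underscore → non-diegetic.

diegetic, non-diegetic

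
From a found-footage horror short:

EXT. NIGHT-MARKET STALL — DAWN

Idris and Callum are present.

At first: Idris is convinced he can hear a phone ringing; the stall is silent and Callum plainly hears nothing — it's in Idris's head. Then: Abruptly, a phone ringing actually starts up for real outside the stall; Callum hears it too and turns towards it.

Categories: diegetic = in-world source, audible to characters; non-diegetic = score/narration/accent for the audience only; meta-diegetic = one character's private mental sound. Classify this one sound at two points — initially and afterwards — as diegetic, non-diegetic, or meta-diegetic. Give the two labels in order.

meta-diegetic, diegetic

Initially: only Idris 'hears' it — imagined, in his mind → meta-diegetic.
Afterwards: now there's a real external source and Callum hears it too — in the story world → diegetic.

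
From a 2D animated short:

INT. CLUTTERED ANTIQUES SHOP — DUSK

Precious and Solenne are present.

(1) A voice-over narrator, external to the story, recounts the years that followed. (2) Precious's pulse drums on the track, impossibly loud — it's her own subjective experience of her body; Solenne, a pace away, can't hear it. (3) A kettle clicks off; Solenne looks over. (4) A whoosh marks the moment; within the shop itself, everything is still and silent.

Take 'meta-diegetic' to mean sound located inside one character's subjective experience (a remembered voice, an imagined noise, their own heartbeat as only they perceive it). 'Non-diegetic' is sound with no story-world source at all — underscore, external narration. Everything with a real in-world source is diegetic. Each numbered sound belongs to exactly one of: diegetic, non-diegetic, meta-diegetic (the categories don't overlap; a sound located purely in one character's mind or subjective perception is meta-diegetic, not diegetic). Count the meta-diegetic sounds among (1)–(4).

(1) is non-diegetic: commentary laid over the scene from outside the fiction.
(2) point-of-audition from inside Precious's body; not a sound in the room → meta-diegetic.
(3) a kettle is a real object/event in the scene's world → diegetic.
(4) is non-diegetic: nothing in the scene produces it; it's an accent added for the audience.
Meta-diegetic: (2) — that's 1.

1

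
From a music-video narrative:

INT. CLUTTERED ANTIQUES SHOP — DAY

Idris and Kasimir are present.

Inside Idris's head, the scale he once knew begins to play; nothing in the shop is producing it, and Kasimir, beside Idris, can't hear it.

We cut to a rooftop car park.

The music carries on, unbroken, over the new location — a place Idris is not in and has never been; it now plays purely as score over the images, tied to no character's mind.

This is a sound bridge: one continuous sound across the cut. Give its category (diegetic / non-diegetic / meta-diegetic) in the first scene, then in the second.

Scene one: the music exists only inside Idris's mind; Kasimir can't hear it → meta-diegetic.
Scene two: it's detached from Idris entirely and plays over unrelated images with no in-world source — conventional underscore → non-diegetic.

meta-diegetic, non-diegetic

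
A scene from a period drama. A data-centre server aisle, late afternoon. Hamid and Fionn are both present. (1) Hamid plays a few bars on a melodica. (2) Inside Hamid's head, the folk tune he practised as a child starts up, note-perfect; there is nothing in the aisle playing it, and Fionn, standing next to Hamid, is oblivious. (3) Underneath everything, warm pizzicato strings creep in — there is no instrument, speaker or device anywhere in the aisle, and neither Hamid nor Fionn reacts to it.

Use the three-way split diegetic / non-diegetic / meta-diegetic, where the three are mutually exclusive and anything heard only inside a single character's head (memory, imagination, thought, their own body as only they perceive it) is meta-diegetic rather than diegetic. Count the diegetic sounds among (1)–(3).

Sound (1): Hamid is producing the music live, in the story world, so diegetic.
(2) is meta-diegetic: it lives in Hamid's subjectivity, not in the aisle.
Sound (3): it has no source in the story world and no character can hear it — it's underscore, so non-diegetic.
So 1 of the 3 is diegetic: (1).

1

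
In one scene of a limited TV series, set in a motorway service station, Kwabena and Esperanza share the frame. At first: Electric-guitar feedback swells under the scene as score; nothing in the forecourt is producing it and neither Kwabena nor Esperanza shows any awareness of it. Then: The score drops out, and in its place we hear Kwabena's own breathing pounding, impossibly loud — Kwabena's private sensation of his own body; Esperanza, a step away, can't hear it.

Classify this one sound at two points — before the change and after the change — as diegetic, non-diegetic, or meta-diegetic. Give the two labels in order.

Before the change: underscore with no in-world source, inaudible to the characters → non-diegetic.
After the change: the body sound is Kwabena's subjective perception alone — Esperanza can't hear it → meta-diegetic.

non-diegetic, meta-diegetic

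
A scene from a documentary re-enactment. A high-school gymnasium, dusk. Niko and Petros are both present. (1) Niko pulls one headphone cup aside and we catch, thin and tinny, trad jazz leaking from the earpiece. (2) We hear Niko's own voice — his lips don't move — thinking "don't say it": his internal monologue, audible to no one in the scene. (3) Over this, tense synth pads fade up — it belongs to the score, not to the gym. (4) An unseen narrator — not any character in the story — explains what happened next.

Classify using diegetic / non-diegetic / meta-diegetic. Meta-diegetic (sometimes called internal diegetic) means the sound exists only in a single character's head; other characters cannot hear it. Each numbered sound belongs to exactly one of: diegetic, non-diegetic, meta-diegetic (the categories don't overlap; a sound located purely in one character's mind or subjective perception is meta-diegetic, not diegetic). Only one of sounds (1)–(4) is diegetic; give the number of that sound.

1

(1) it's leaking from a physical pair of headphones in the scene → diegetic.
(2) is meta-diegetic: Niko's thought-voice: a private mental sound no other character can hear.
Sound (3): nothing in the gym produces it and the characters don't hear it — pure soundtrack, so non-diegetic.
(4) the narrator exists outside the story world, addressing only the audience → non-diegetic.
Only (1) is diegetic.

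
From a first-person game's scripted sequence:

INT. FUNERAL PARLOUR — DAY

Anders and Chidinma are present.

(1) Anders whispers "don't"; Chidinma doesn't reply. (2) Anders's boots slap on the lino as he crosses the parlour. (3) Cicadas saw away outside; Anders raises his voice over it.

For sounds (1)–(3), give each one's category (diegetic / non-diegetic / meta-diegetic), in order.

(1) is diegetic: on-screen dialogue — Anders speaks and Chidinma is there to hear.
(2) Anders's footsteps are produced in the story world → diegetic.
(3) is diegetic: it's the actual ambient sound of the location.

diegetic, diegetic, diegetic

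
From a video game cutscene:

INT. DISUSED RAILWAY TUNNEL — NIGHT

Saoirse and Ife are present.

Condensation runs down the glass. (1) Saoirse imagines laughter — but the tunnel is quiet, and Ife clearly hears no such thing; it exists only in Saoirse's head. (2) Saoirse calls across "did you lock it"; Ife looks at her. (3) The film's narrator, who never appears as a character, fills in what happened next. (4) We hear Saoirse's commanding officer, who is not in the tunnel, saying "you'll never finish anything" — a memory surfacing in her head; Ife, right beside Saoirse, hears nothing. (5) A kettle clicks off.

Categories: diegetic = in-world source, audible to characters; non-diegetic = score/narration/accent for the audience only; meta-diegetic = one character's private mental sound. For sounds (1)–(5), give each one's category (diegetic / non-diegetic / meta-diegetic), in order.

(1) the sound is imagined by Saoirse; nothing in the story world is producing it and Ife can't hear it → meta-diegetic.
(2) spoken by a character present in the story world → diegetic.
Sound (3): external voice-over — not a character, not heard by anyone in the scene, so non-diegetic.
(4) the voice is a memory playing only inside Saoirse's mind; Ife can't hear it → meta-diegetic.
Sound (5): the sound comes from a kettle physically present in the location, so diegetic.

meta-diegetic, diegetic, non-diegetic, meta-diegetic, diegetic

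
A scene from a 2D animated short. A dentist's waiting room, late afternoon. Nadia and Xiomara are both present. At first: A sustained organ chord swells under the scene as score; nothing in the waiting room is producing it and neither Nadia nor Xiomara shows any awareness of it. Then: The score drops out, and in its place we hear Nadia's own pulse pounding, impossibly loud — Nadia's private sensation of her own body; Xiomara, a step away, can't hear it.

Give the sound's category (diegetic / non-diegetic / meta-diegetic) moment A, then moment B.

Moment A: underscore with no in-world source, inaudible to the characters → non-diegetic.
Moment B: the body sound is Nadia's subjective perception alone — Xiomara can't hear it → meta-diegetic.

non-diegetic, meta-diegetic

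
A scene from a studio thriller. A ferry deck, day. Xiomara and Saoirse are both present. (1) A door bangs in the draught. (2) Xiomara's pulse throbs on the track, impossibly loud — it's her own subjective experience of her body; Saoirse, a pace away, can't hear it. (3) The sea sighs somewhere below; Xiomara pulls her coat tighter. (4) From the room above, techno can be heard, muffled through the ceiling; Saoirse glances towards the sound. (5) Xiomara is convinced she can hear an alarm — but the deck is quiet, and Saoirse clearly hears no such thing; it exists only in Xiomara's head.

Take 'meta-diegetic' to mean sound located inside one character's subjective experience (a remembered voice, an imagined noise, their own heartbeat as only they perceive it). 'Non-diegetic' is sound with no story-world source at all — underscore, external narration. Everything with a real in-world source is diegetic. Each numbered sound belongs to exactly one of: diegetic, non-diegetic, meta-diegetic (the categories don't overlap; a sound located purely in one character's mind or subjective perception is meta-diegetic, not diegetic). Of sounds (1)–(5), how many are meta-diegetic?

2

(1) is diegetic: the sound comes from a door physically present in the location.
(2) a subjective body sound — Xiomara's private perception, inaudible to Saoirse → meta-diegetic.
Sound (3): it's the actual ambient sound of the location, so diegetic.
Sound (4): the music has an off-screen but real-world source and a character hears it, so diegetic.
(5) is meta-diegetic: the sound is imagined by Xiomara; nothing in the story world is producing it and Saoirse can't hear it.
So 2 of the 5 are meta-diegetic: (2), (5).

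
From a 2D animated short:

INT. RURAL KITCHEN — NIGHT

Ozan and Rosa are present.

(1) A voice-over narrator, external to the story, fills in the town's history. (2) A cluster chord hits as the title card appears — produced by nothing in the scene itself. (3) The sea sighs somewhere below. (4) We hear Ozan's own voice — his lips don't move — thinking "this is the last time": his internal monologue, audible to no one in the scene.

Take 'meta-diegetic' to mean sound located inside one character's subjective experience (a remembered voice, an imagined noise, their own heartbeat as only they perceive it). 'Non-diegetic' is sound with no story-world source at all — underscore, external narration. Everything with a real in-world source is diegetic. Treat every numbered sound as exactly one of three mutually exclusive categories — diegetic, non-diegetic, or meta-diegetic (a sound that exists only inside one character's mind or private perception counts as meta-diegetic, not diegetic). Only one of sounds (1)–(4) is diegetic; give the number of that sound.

3

(1) is non-diegetic: commentary laid over the scene from outside the fiction.
Sound (2): nothing in the scene produces it; it's an accent added for the audience, so non-diegetic.
(3) is diegetic: it's the actual ambient sound of the location.
Sound (4): Ozan's thought-voice: a private mental sound no other character can hear, so meta-diegetic.
Only (3) is diegetic.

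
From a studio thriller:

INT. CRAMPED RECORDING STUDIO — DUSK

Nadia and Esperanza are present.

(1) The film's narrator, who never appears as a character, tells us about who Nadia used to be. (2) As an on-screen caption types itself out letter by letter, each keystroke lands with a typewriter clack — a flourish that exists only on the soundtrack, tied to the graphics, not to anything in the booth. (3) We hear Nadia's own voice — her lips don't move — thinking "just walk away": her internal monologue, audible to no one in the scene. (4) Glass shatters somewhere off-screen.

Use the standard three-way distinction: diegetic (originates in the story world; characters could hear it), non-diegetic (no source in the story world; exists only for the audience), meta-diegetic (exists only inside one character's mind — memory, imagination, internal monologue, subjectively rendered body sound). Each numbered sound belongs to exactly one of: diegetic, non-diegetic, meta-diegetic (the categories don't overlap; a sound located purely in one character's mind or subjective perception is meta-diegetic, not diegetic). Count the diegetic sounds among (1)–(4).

(1) the narrator exists outside the story world, addressing only the audience → non-diegetic.
Sound (2): sound married to a title/caption — outside the diegesis by definition, so non-diegetic.
Sound (3): Nadia's thought-voice: a private mental sound no other character can hear, so meta-diegetic.
(4) is diegetic: the sound comes from glass physically present in the location.
So 1 of the 4 is diegetic: (4).

1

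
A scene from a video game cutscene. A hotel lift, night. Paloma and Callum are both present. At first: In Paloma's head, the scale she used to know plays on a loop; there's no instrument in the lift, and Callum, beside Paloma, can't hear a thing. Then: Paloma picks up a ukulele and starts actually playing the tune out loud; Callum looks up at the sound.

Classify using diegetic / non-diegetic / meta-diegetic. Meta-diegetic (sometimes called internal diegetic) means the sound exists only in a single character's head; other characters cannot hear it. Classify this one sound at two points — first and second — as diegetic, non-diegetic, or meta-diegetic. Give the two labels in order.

meta-diegetic, diegetic

First: the tune exists only as Paloma's private memory; Callum can't hear it → meta-diegetic.
Second: Paloma is now producing it live on a ukulele, in the room, and Callum hears it → diegetic.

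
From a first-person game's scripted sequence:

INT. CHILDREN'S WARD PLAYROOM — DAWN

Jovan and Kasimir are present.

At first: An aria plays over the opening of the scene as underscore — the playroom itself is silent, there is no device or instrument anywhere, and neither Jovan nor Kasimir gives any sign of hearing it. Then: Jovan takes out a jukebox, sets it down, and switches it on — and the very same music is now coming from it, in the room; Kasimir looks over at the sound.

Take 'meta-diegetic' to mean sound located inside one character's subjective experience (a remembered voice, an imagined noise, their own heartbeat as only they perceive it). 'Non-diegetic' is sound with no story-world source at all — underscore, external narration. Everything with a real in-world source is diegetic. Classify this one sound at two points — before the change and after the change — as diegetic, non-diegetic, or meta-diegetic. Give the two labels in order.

Before the change: no in-world source exists and no character can hear it — underscore → non-diegetic.
After the change: a jukebox is now a real source in the story world and the characters hear it → diegetic.

non-diegetic, diegetic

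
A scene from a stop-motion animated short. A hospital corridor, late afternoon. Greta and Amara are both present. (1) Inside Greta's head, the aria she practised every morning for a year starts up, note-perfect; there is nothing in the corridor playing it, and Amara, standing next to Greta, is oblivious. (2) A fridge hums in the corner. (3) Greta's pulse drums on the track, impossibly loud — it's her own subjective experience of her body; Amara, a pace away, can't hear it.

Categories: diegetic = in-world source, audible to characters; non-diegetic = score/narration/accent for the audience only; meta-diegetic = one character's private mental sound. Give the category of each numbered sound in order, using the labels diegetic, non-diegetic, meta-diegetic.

Sound (1): the music is a memory playing inside Greta's mind alone; no real-world source, Amara can't hear it, so meta-diegetic.
(2) a fridge is part of the location's real environment → diegetic.
Sound (3): a subjective body sound — Greta's private perception, inaudible to Amara, so meta-diegetic.

meta-diegetic, diegetic, meta-diegetic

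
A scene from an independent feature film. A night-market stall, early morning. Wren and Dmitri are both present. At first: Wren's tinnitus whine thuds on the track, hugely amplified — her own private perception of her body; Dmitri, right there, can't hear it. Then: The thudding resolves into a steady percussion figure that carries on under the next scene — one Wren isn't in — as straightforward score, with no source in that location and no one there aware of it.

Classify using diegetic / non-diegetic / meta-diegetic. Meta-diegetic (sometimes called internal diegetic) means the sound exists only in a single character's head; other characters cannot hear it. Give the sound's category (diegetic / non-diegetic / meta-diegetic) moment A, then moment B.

meta-diegetic, non-diegetic

Moment A: it's Wren's subjective body sound, inaudible to Dmitri → meta-diegetic.
Moment B: detached from Wren and playing as sourceless score over a scene she isn't in — for the audience only → non-diegetic.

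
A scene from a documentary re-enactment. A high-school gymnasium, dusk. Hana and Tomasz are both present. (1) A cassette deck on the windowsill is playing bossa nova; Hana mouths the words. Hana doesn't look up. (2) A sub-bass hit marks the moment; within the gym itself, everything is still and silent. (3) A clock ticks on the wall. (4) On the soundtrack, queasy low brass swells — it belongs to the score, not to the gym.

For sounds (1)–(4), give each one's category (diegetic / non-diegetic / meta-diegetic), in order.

Sound (1): source music from a cassette deck, which exists in the story world, so diegetic.
(2) nothing in the scene produces it; it's an accent added for the audience → non-diegetic.
(3) a clock is a real object/event in the scene's world → diegetic.
(4) is non-diegetic: score with no on-screen or off-screen source; it exists for the audience alone.

diegetic, non-diegetic, diegetic, non-diegetic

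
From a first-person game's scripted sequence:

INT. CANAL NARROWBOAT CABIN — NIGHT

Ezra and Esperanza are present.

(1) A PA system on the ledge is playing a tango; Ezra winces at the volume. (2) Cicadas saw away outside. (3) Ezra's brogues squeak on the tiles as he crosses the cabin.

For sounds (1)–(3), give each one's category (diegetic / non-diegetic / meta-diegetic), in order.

(1) is diegetic: source music from a PA system, which exists in the story world.
Sound (2): it's the actual ambient sound of the location, so diegetic.
(3) a character's body making contact with the set — an in-world sound → diegetic.

diegetic, diegetic, diegetic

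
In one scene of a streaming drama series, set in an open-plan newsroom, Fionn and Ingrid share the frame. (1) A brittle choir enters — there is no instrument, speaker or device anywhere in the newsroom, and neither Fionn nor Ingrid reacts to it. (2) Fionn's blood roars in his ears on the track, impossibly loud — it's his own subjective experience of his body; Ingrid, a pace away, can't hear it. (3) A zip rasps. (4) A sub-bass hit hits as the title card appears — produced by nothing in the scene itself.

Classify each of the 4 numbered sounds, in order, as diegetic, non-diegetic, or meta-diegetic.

Sound (1): nothing in the newsroom produces it and the characters don't hear it — pure soundtrack, so non-diegetic.
(2) it's Fionn's internal bodily sensation rendered as sound; only Fionn 'hears' it → meta-diegetic.
Sound (3): a zip is a real object/event in the scene's world, so diegetic.
(4) an editorial stinger — it belongs to the cut, not the story world → non-diegetic.

non-diegetic, meta-diegetic, diegetic, non-diegetic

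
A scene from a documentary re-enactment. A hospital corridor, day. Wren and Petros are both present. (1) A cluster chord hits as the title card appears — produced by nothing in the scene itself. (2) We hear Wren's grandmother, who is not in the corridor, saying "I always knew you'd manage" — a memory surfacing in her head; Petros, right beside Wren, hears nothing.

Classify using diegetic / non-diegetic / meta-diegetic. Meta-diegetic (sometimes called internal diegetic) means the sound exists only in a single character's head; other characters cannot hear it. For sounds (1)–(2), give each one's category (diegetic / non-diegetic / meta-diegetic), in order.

non-diegetic, meta-diegetic

Sound (1): an editorial stinger — it belongs to the cut, not the story world, so non-diegetic.
Sound (2): a remembered line, private to Wren — not present in the room, not audible to Petros, so meta-diegetic.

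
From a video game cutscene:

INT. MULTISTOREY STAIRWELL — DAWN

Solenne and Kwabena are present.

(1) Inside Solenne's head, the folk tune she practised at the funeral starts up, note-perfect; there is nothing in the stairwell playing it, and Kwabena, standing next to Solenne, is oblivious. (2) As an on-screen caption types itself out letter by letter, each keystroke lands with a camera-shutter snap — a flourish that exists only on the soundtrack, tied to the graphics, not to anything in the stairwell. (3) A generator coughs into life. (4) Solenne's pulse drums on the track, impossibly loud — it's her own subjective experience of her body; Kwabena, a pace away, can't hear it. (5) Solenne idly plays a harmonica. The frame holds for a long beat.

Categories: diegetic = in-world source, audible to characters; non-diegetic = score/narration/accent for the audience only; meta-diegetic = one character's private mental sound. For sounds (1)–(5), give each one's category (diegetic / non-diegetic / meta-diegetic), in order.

meta-diegetic, non-diegetic, diegetic, meta-diegetic, diegetic

(1) the music is a memory playing inside Solenne's mind alone; no real-world source, Kwabena can't hear it → meta-diegetic.
(2) it accompanies on-screen graphics, not anything inside the story world → non-diegetic.
(3) is diegetic: the sound comes from a generator physically present in the location.
(4) a subjective body sound — Solenne's private perception, inaudible to Kwabena → meta-diegetic.
Sound (5): Solenne is producing the music live, in the story world, so diegetic.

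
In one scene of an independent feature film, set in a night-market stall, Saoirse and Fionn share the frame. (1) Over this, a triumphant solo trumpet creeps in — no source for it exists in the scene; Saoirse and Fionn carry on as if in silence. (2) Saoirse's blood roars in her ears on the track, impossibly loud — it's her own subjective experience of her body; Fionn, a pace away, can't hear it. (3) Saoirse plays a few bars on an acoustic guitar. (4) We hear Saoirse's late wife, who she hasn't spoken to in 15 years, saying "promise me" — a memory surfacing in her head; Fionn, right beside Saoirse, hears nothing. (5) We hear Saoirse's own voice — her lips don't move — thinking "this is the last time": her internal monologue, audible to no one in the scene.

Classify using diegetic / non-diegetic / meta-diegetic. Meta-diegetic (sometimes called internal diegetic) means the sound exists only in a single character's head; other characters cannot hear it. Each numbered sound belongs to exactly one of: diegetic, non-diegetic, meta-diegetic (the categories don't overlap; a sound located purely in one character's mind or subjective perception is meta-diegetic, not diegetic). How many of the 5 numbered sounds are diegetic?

(1) is non-diegetic: it has no source in the story world and no character can hear it — it's underscore.
(2) is meta-diegetic: a subjective body sound — Saoirse's private perception, inaudible to Fionn.
(3) Saoirse is producing the music live, in the story world → diegetic.
(4) is meta-diegetic: it's Saoirse's recollection rendered as sound; the other character can't hear it.
(5) is meta-diegetic: it's Saoirse's unspoken thought, heard only by the audience via her subjectivity.
So 1 of the 5 is diegetic: (3).

1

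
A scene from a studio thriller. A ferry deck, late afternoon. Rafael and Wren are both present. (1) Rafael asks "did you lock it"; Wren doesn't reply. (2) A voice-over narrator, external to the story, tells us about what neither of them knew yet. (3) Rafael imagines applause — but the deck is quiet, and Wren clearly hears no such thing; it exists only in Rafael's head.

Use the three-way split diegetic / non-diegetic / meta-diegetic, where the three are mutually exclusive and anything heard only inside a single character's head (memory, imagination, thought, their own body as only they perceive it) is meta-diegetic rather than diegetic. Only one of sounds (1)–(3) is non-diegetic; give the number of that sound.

(1) Rafael is a character speaking aloud in the scene → diegetic.
(2) is non-diegetic: commentary laid over the scene from outside the fiction.
(3) is meta-diegetic: the sound is imagined by Rafael; nothing in the story world is producing it and Wren can't hear it.
Only (2) is non-diegetic.

2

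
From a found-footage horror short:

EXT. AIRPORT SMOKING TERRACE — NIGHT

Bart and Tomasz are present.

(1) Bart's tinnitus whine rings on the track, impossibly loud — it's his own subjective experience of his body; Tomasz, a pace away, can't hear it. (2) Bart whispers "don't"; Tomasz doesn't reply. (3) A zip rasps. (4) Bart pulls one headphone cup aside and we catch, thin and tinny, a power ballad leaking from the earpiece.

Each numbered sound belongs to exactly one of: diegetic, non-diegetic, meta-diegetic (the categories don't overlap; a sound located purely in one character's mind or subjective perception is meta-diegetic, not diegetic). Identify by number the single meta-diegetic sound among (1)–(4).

(1) is meta-diegetic: point-of-audition from inside Bart's body; not a sound in the room.
(2) is diegetic: on-screen dialogue — Bart speaks and Tomasz is there to hear.
Sound (3): a zip is a real object/event in the scene's world, so diegetic.
(4) the earpiece is a real device on Bart's head — source music → diegetic.
Only (1) is meta-diegetic.

1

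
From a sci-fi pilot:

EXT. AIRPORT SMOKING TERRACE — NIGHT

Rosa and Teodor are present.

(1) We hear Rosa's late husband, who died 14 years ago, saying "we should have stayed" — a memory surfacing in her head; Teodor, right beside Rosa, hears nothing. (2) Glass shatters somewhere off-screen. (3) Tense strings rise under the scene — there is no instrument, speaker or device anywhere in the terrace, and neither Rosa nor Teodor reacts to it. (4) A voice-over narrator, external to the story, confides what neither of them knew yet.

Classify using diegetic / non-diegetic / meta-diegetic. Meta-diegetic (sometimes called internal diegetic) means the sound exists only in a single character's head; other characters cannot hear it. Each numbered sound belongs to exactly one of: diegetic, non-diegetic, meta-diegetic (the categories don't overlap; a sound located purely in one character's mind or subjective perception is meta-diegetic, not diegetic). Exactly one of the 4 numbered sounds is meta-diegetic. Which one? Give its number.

(1) is meta-diegetic: the voice is a memory playing only inside Rosa's mind; Teodor can't hear it.
(2) an in-world source (glass); characters could hear it → diegetic.
(3) is non-diegetic: it has no source in the story world and no character can hear it — it's underscore.
Sound (4): external voice-over — not a character, not heard by anyone in the scene, so non-diegetic.
Only (1) is meta-diegetic.

1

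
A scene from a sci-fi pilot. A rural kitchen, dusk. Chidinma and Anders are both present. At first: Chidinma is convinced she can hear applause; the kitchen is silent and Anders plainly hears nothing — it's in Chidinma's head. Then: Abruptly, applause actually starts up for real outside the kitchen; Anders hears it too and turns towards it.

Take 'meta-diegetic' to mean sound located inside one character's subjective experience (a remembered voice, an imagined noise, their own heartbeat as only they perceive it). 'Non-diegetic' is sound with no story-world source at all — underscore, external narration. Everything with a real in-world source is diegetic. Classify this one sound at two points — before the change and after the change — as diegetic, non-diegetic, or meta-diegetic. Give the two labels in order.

meta-diegetic, diegetic

Before the change: only Chidinma 'hears' it — imagined, in her mind → meta-diegetic.
After the change: now there's a real external source and Anders hears it too — in the story world → diegetic.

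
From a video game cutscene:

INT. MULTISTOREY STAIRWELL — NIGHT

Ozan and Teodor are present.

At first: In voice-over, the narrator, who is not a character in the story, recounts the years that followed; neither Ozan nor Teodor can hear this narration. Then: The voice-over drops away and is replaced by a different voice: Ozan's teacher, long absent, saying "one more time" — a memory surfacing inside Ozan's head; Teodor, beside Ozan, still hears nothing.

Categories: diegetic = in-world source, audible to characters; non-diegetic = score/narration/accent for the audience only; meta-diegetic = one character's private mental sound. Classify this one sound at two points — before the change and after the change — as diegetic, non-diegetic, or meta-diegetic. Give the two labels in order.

Before the change: the external narrator addresses only the audience — outside the story world → non-diegetic.
After the change: the replacement voice is a memory inside Ozan's mind specifically → meta-diegetic.

non-diegetic, meta-diegetic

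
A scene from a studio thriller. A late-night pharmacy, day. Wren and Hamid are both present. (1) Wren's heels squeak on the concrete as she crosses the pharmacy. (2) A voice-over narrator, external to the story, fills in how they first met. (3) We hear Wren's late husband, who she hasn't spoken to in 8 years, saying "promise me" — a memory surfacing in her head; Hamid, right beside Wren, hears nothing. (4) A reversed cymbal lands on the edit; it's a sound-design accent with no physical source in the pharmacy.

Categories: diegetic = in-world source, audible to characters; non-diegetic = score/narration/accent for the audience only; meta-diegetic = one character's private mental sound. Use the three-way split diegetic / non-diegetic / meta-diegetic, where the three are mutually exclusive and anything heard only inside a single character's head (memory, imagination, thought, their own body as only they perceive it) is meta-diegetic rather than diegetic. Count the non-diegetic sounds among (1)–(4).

2

Sound (1): it's the physical sound of Wren moving in the space, so diegetic.
Sound (2): external voice-over — not a character, not heard by anyone in the scene, so non-diegetic.
(3) the voice is a memory playing only inside Wren's mind; Hamid can't hear it → meta-diegetic.
Sound (4): it's a sound-design accent with no in-world source; no one in the scene can hear it, so non-diegetic.
Non-diegetic: (2), (4) — that's 2.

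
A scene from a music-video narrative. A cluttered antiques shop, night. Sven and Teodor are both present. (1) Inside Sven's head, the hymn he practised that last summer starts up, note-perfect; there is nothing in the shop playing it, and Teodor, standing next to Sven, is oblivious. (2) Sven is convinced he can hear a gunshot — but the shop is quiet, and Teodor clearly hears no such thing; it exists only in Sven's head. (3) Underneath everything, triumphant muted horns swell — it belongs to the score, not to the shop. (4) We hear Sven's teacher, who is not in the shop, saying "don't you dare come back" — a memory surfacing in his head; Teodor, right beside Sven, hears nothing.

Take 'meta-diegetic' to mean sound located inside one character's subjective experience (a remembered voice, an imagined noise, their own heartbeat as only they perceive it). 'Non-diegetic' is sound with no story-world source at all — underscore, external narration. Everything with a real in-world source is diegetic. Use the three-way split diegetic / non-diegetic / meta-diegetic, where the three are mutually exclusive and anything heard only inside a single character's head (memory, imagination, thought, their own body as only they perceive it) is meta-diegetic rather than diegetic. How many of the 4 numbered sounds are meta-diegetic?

3

(1) is meta-diegetic: remembered music, private to Sven — Teodor is oblivious because it isn't in the room.
Sound (2): Sven alone 'hears' it — an imagined sound, not present in the space, so meta-diegetic.
(3) score with no on-screen or off-screen source; it exists for the audience alone → non-diegetic.
(4) is meta-diegetic: it's Sven's recollection rendered as sound; the other character can't hear it.
Meta-diegetic: (1), (2), (4) — that's 3.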